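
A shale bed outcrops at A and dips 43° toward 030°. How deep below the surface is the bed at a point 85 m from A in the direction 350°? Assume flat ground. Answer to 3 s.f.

60.7 m

The hole lies 40° from the dip direction, so the down-dip offset is 85 × cos 40° = 65.11 m.
Depth = down-dip offset × tan(dip) = 65.11 × tan 43° = 65.11 × 0.9325
Depth = 60.72 m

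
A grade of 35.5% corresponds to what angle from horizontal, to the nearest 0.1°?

19.5°

tan θ = 35.5/100 = 0.3550
θ = arctan(0.3550) = 19.54°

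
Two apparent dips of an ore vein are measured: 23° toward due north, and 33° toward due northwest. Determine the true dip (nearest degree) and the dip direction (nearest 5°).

true dip 33°, dip direction 310°

Represent each trace as a vector plunging at its apparent dip toward its trend (east-north-up frame): v₁ = (0.000, 0.921, -0.391), v₂ = (-0.593, 0.593, -0.545).
n = v₁ × v₂ = (-0.270, 0.232, 0.546) (taken with n_z > 0).
tan δ = √(n_x²+n_y²)/n_z = 0.356/0.546, so δ = 33.1°.
Dip direction = atan2(-0.270, 0.232) = 311° (azimuth of n's horizontal projection).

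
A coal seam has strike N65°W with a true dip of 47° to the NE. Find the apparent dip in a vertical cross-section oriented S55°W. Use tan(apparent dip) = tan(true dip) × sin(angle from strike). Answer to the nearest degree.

43°

The strike is N65°W and the section trends S55°W; the acute angle between them is β = 60°.
tan α = tan 47° × sin 60° = 1.0724 × 0.8660 = 0.9287
apparent dip = arctan 0.9287 = 42.88°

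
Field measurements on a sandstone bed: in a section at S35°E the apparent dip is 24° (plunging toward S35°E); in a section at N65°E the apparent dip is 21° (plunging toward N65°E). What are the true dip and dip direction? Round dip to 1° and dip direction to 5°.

Each apparent-dip line lies in the plane. As unit vectors (x east, y north, z up), v₁ plunges 24°→S35°E and v₂ plunges 21°→N65°E.
The plane normal is n = v₁ × v₂ ∝ (0.429, -0.156, 0.840).
True dip = arccos(n_z / |n|) = arccos(0.8787) = 28.5°.
The horizontal component of n points toward azimuth atan2(n_x, n_y) = 110°, the dip direction.

true dip 29°, dip direction 110°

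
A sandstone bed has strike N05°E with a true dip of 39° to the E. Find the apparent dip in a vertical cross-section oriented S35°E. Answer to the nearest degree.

The strike is N05°E and the section trends S35°E; the acute angle between them is β = 40°.
tan α = tan 39° × sin 40° = 0.8098 × 0.6428 = 0.5205
α = arctan(0.5205) = 27.50°

27°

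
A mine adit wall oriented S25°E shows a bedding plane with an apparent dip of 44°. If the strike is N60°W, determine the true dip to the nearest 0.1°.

β = acute angle between strike N60°W and section S25°E = 35°.
tan δ = tan α / sin β = tan 44° / sin 35° = 0.9657 / 0.5736 = 1.6836
true dip = arctan 1.6836 = 59.29°

59.3°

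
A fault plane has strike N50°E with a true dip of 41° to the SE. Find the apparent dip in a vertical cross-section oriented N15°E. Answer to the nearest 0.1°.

26.5°

The strike is N50°E and the section trends N15°E; the acute angle between them is β = 35°.
tan(apparent dip) = tan 41° · sin 35° = 0.4986
apparent dip = arctan 0.4986 = 26.50°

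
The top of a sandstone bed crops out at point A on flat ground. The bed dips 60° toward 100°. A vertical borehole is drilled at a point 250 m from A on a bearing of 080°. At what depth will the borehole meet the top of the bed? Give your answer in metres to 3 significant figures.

407 m

The hole lies 20° from the dip direction, so the down-dip offset is 250 × cos 20° = 234.92 m.
Depth = down-dip offset × tan(dip) = 234.92 × tan 60° = 234.92 × 1.7321
Depth = 406.90 m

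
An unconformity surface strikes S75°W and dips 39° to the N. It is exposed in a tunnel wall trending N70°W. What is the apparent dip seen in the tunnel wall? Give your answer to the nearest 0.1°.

24.9°

Angle between strike (S75°W) and section (N70°W): β = 35°.
tan α = tan 39° × sin 35° = 0.8098 × 0.5736 = 0.4645
apparent dip = arctan 0.4645 = 24.91°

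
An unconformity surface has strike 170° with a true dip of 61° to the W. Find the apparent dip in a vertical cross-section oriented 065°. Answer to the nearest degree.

Angle between strike (170°) and section (065°): β = 75°.
tan α = tan 61° × sin 75° = 1.8040 × 0.9659 = 1.7426
α = arctan(1.7426) = 60.15°

60°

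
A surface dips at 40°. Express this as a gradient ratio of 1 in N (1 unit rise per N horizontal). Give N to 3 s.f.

1 : N means tan θ = 1/N, so N = 1/tan 40° = 1/0.8391

1 in 1.19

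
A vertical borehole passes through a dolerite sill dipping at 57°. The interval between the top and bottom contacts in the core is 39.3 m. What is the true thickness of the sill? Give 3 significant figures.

21.4 m

True thickness t = h · cos(dip) = 39.3 × cos 57°
t = 39.3 × 0.5446 = 21.404 m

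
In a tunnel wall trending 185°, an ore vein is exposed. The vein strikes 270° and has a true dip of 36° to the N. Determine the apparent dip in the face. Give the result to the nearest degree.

Angle between strike (270°) and section (185°): β = 85°.
tan(apparent dip) = tan 36° · sin 85° = 0.7238
α = arctan(0.7238) = 35.90°

36°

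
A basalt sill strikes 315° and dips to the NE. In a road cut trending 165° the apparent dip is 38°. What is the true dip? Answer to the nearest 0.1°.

57.4°

β = acute angle between strike 315° and section 165° = 30°.
tan δ = tan α / sin β = tan 38° / sin 30° = 0.7813 / 0.5000 = 1.5626
true dip = arctan 1.5626 = 57.38°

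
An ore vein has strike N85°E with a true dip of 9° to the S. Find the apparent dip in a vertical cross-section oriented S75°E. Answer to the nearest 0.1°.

The strike is N85°E and the section trends S75°E; the acute angle between them is β = 20°.
tan(apparent dip) = tan 9° · sin 20° = 0.0542
α = arctan(0.0542) = 3.10°

3.1°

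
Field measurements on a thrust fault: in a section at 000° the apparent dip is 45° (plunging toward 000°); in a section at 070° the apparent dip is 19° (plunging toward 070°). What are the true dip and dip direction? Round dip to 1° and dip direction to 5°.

Each apparent-dip line lies in the plane. As unit vectors (x east, y north, z up), v₁ plunges 45°→000° and v₂ plunges 19°→070°.
Cross product v₁ × v₂ gives the pole to the plane: n ∝ (0.002, 0.628, 0.628).
tan δ = √(n_x²+n_y²)/n_z = 0.628/0.628, so δ = 45.0°.
Dip direction = azimuth of (n_x, n_y) = atan2(0.002, 0.628) = 0°.

true dip 45°, dip direction 000°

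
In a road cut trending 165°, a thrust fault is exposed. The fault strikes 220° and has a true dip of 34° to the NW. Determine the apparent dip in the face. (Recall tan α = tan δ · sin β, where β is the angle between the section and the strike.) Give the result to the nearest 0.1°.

28.9°

Angle between strike (220°) and section (165°): β = 55°.
tan(apparent dip) = tan 34° · sin 55° = 0.5525
apparent dip = arctan 0.5525 = 28.92°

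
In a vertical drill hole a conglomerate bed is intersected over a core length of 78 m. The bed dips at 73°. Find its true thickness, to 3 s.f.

22.8 m

True thickness t = h · cos(dip) = 78 × cos 73°
t = 78 × 0.2924 = 22.805 m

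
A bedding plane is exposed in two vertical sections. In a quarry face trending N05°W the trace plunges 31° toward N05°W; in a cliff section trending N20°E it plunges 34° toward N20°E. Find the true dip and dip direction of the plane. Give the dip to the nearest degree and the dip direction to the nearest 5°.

Represent each trace as a vector plunging at its apparent dip toward its trend (east-north-up frame): v₁ = (-0.075, 0.854, -0.515), v₂ = (0.284, 0.779, -0.559).
Cross product v₁ × v₂ gives the pole to the plane: n ∝ (0.076, 0.188, 0.300).
tan δ = √(n_x²+n_y²)/n_z = 0.203/0.300, so δ = 34.0°.
Dip direction = azimuth of (n_x, n_y) = atan2(0.076, 0.188) = 22°.

true dip 34°, dip direction 020°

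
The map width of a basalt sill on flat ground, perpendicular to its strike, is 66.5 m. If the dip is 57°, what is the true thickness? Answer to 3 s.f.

True thickness t = w · sin(dip) = 66.5 × sin 57°
t = 66.5 × 0.8387 = 55.772 m

55.8 m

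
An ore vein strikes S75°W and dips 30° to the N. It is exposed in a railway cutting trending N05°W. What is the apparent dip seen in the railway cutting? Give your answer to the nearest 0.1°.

29.6°

The strike is S75°W and the section trends N05°W; the acute angle between them is β = 80°.
tan α = tan 30° × sin 80° = 0.5774 × 0.9848 = 0.5686
α = arctan(0.5686) = 29.62°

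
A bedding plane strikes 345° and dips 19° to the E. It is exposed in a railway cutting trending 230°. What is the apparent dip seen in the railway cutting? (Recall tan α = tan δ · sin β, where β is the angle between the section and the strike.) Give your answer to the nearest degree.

17°

The strike is 345° and the section trends 230°; the acute angle between them is β = 65°.
tan α = tan 19° × sin 65° = 0.3443 × 0.9063 = 0.3121
apparent dip = arctan 0.3121 = 17.33°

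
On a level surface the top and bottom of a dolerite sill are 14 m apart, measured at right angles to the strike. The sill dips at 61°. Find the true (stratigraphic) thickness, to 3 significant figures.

True thickness t = w · sin(dip) = 14 × sin 61°
t = 14 × 0.8746 = 12.245 m

12.2 m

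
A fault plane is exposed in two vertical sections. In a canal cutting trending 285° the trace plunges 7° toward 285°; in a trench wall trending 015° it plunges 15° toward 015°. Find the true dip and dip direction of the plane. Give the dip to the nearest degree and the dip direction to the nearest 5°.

true dip 16°, dip direction 350°

Represent each trace as a vector plunging at its apparent dip toward its trend (east-north-up frame): v₁ = (-0.959, 0.257, -0.122), v₂ = (0.250, 0.933, -0.259).
Cross product v₁ × v₂ gives the pole to the plane: n ∝ (-0.047, 0.279, 0.959).
True dip = arccos(n_z / |n|) = arccos(0.9592) = 16.4°.
Dip direction = azimuth of (n_x, n_y) = atan2(-0.047, 0.279) = 350°.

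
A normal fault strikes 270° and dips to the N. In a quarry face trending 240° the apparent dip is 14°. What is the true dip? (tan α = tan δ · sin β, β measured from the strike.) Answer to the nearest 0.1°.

The section is 30° from the strike.
tan(true dip) = tan 14° / sin 30° = 0.4987
true dip = arctan 0.4987 = 26.50°

26.5°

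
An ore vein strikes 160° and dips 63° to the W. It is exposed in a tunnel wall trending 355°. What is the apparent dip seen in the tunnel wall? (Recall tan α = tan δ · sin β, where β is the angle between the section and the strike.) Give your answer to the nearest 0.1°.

The strike is 160° and the section trends 355°; the acute angle between them is β = 15°.
tan(apparent dip) = tan 63° · sin 15° = 0.5080
apparent dip = arctan 0.5080 = 26.93°

26.9°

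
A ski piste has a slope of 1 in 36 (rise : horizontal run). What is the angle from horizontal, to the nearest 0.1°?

tan θ = 1/36 = 0.0278
θ = arctan(0.0278) = 1.59°

1.6°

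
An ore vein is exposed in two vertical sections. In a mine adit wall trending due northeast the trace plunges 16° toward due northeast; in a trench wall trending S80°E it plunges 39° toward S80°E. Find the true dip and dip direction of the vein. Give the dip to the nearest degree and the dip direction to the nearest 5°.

true dip 40°, dip direction 115°

Each apparent-dip line lies in the plane. As unit vectors (x east, y north, z up), v₁ plunges 16°→due northeast and v₂ plunges 39°→S80°E.
Cross product v₁ × v₂ gives the pole to the plane: n ∝ (0.465, -0.217, 0.612).
tan δ = √(n_x²+n_y²)/n_z = 0.513/0.612, so δ = 40.0°.
Dip direction = atan2(0.465, -0.217) = 115° (azimuth of n's horizontal projection).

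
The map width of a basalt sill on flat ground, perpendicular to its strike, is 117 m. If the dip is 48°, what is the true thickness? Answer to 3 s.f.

86.9 m

True thickness t = w · sin(dip) = 117 × sin 48°
t = 117 × 0.7431 = 86.948 m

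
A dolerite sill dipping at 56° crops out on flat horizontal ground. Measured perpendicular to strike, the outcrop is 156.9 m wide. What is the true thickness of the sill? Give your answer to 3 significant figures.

130 m

True thickness t = w · sin(dip) = 156.9 × sin 56°
t = 156.9 × 0.8290 = 130.076 m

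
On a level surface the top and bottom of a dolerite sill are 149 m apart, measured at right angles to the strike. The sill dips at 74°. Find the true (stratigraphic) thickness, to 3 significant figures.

True thickness t = w · sin(dip) = 149 × sin 74°
t = 149 × 0.9613 = 143.228 m

143 m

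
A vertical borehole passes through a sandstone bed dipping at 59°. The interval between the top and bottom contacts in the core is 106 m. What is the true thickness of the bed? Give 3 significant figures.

54.6 m

True thickness t = h · cos(dip) = 106 × cos 59°
t = 106 × 0.5150 = 54.594 m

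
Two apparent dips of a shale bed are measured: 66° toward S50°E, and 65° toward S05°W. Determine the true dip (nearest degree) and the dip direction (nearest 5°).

true dip 68°, dip direction 155°

Represent each trace as a vector plunging at its apparent dip toward its trend (east-north-up frame): v₁ = (0.312, -0.261, -0.914), v₂ = (-0.037, -0.421, -0.906).
Cross product v₁ × v₂ gives the pole to the plane: n ∝ (0.148, -0.316, 0.141).
Dip δ = arctan(|n_h|/n_z) = arctan(0.349/0.141) = 68.0°.
Dip direction = atan2(0.148, -0.316) = 155° (azimuth of n's horizontal projection).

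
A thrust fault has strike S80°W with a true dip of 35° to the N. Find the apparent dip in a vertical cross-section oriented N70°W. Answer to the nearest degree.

The strike is S80°W and the section trends N70°W; the acute angle between them is β = 30°.
tan(apparent dip) = tan 35° · sin 30° = 0.3501
apparent dip = arctan 0.3501 = 19.30°

19°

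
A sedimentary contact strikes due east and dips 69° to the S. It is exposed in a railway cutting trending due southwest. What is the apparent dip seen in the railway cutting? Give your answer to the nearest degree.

62°

Angle between strike (due east) and section (due southwest): β = 45°.
tan α = tan 69° × sin 45° = 2.6051 × 0.7071 = 1.8421
α = arctan(1.8421) = 61.50°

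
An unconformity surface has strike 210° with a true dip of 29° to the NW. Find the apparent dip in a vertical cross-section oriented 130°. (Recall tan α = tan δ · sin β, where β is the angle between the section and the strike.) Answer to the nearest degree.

29°

Angle between strike (210°) and section (130°): β = 80°.
tan(apparent dip) = tan 29° · sin 80° = 0.5459
α = arctan(0.5459) = 28.63°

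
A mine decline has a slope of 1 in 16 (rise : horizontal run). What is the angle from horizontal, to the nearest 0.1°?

3.6°

tan θ = 1/16 = 0.0625
θ = arctan(0.0625) = 3.58°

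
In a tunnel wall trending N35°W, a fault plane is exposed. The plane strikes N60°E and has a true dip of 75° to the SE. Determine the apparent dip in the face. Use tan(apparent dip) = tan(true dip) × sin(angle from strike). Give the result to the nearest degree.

Angle between strike (N60°E) and section (N35°W): β = 85°.
tan(apparent dip) = tan 75° · sin 85° = 3.7178
α = arctan(3.7178) = 74.95°

75°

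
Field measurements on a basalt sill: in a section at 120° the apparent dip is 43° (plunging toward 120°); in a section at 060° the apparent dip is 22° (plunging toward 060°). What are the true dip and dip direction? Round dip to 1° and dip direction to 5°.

Represent each trace as a vector plunging at its apparent dip toward its trend (east-north-up frame): v₁ = (0.633, -0.366, -0.682), v₂ = (0.803, 0.464, -0.375).
Cross product v₁ × v₂ gives the pole to the plane: n ∝ (0.453, -0.310, 0.587).
Dip δ = arctan(|n_h|/n_z) = arctan(0.549/0.587) = 43.1°.
The horizontal component of n points toward azimuth atan2(n_x, n_y) = 124°, the dip direction.

true dip 43°, dip direction 125°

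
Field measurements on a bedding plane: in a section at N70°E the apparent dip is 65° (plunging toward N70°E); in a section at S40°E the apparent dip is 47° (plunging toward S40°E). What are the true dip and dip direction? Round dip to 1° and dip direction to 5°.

Represent each trace as a vector plunging at its apparent dip toward its trend (east-north-up frame): v₁ = (0.397, 0.145, -0.906), v₂ = (0.438, -0.522, -0.731).
n = v₁ × v₂ = (0.579, 0.107, 0.271) (taken with n_z > 0).
True dip = arccos(n_z / |n|) = arccos(0.4178) = 65.3°.
The horizontal component of n points toward azimuth atan2(n_x, n_y) = 80°, the dip direction.

true dip 65°, dip direction 080°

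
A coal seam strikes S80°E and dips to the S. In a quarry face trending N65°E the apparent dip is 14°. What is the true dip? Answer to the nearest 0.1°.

23.5°

β = acute angle between strike S80°E and section N65°E = 35°.
tan δ = tan α / sin β = tan 14° / sin 35° = 0.2493 / 0.5736 = 0.4347
δ = arctan(0.4347) = 23.49°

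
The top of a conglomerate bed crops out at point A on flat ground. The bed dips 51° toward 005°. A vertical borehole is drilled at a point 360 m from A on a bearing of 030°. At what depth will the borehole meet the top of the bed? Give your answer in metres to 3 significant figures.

403 m

The hole lies 25° from the dip direction, so the down-dip offset is 360 × cos 25° = 326.27 m.
Depth = down-dip offset × tan(dip) = 326.27 × tan 51° = 326.27 × 1.2349
Depth = 402.91 m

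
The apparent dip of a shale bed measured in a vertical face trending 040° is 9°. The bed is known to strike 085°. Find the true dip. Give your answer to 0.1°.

12.6°

β = acute angle between strike 085° and section 040° = 45°.
tan δ = tan α / sin β = tan 9° / sin 45° = 0.1584 / 0.7071 = 0.2240
δ = arctan(0.2240) = 12.63°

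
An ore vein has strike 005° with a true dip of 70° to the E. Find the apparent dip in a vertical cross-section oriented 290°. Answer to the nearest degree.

The strike is 005° and the section trends 290°; the acute angle between them is β = 75°.
tan α = tan 70° × sin 75° = 2.7475 × 0.9659 = 2.6539
apparent dip = arctan 2.6539 = 69.35°

69°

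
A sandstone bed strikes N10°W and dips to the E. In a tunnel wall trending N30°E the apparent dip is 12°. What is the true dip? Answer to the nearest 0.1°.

The section is 40° from the strike.
tan δ = tan α / sin β = tan 12° / sin 40° = 0.2126 / 0.6428 = 0.3307
δ = arctan(0.3307) = 18.30°

18.3°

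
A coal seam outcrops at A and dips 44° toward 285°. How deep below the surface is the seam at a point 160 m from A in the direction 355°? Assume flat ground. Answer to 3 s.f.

The hole lies 70° from the dip direction, so the down-dip offset is 160 × cos 70° = 54.72 m.
Depth = down-dip offset × tan(dip) = 54.72 × tan 44° = 54.72 × 0.9657
Depth = 52.85 m

52.8 m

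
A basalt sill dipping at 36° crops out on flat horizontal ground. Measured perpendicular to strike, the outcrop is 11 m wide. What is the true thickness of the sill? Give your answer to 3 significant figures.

True thickness t = w · sin(dip) = 11 × sin 36°
t = 11 × 0.5878 = 6.466 m

6.47 m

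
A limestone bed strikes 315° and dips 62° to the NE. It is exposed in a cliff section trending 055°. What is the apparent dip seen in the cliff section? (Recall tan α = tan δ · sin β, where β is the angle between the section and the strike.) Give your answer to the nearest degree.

The strike is 315° and the section trends 055°; the acute angle between them is β = 80°.
tan(apparent dip) = tan 62° · sin 80° = 1.8522
α = arctan(1.8522) = 61.63°

62°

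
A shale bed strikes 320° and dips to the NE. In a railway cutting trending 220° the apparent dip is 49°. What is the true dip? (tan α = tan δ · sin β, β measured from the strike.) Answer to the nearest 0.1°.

The section is 80° from the strike.
tan δ = tan α / sin β = tan 49° / sin 80° = 1.1504 / 0.9848 = 1.1681
true dip = arctan 1.1681 = 49.43°

49.4°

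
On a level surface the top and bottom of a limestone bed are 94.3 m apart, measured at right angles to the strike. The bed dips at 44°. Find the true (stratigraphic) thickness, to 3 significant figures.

65.5 m

True thickness t = w · sin(dip) = 94.3 × sin 44°
t = 94.3 × 0.6947 = 65.506 m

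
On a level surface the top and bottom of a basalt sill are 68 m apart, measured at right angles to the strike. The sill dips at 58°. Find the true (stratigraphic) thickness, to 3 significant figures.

57.7 m

True thickness t = w · sin(dip) = 68 × sin 58°
t = 68 × 0.8480 = 57.667 m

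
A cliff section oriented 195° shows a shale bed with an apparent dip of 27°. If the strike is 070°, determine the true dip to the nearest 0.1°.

31.9°

β = acute angle between strike 070° and section 195° = 55°.
tan(true dip) = tan 27° / sin 55° = 0.6220
true dip = arctan 0.6220 = 31.88°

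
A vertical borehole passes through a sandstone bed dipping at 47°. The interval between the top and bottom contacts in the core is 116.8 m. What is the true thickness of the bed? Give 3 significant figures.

True thickness t = h · cos(dip) = 116.8 × cos 47°
t = 116.8 × 0.6820 = 79.657 m

79.7 m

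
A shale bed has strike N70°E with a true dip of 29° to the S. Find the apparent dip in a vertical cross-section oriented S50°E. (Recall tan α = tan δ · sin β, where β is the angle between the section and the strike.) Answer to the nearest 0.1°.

25.6°

The section lies 60° from the strike.
tan α = tan 29° × sin 60° = 0.5543 × 0.8660 = 0.4800
apparent dip = arctan 0.4800 = 25.64°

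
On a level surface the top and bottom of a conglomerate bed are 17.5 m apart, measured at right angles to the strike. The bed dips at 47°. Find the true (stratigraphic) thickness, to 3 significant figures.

12.8 m

True thickness t = w · sin(dip) = 17.5 × sin 47°
t = 17.5 × 0.7314 = 12.799 m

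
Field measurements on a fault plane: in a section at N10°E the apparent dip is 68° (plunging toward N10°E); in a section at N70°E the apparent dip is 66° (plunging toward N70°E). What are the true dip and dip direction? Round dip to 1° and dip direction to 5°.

The two traces are lines in the plane: v₁ = (sin 10°·cos 68°, cos 10°·cos 68°, −sin 68°), v₂ = (sin 70°·cos 66°, cos 70°·cos 66°, −sin 66°).
n = v₁ × v₂ = (0.208, 0.295, 0.132) (taken with n_z > 0).
True dip = arccos(n_z / |n|) = arccos(0.3434) = 69.9°.
The horizontal component of n points toward azimuth atan2(n_x, n_y) = 35°, the dip direction.

true dip 70°, dip direction 035°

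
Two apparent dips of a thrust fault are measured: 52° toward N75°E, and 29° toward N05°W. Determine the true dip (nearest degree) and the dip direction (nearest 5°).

true dip 53°, dip direction 060°

The two traces are lines in the plane: v₁ = (sin 75°·cos 52°, cos 75°·cos 52°, −sin 52°), v₂ = (sin 355°·cos 29°, cos 355°·cos 29°, −sin 29°).
Cross product v₁ × v₂ gives the pole to the plane: n ∝ (0.609, 0.348, 0.530).
True dip = arccos(n_z / |n|) = arccos(0.6028) = 52.9°.
The horizontal component of n points toward azimuth atan2(n_x, n_y) = 60°, the dip direction.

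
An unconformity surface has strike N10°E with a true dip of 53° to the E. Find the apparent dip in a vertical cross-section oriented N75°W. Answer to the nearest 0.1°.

52.9°

The section lies 85° from the strike.
tan(apparent dip) = tan 53° · sin 85° = 1.3220
apparent dip = arctan 1.3220 = 52.89°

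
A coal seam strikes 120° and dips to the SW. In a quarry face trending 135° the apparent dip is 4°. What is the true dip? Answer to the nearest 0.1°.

15.1°

The section is 15° from the strike.
tan δ = tan α / sin β = tan 4° / sin 15° = 0.0699 / 0.2588 = 0.2702
true dip = arctan 0.2702 = 15.12°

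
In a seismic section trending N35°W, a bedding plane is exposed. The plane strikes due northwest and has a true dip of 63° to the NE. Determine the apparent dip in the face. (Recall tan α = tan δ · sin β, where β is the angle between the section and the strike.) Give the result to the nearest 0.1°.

Angle between strike (due northwest) and section (N35°W): β = 10°.
tan(apparent dip) = tan 63° · sin 10° = 0.3408
α = arctan(0.3408) = 18.82°

18.8°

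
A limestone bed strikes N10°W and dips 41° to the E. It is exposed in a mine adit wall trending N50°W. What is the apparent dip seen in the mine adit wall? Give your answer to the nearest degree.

The strike is N10°W and the section trends N50°W; the acute angle between them is β = 40°.
tan α = tan 41° × sin 40° = 0.8693 × 0.6428 = 0.5588
α = arctan(0.5588) = 29.20°

29°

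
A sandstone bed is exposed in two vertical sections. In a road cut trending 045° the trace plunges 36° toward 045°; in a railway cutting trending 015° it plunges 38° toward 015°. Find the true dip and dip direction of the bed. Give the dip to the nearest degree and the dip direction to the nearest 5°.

true dip 38°, dip direction 020°

Each apparent-dip line lies in the plane. As unit vectors (x east, y north, z up), v₁ plunges 36°→045° and v₂ plunges 38°→015°.
Cross product v₁ × v₂ gives the pole to the plane: n ∝ (0.095, 0.232, 0.319).
tan δ = √(n_x²+n_y²)/n_z = 0.251/0.319, so δ = 38.2°.
Dip direction = atan2(0.095, 0.232) = 22° (azimuth of n's horizontal projection).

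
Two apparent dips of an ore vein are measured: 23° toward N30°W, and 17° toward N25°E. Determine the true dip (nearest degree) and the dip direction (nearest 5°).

Each apparent-dip line lies in the plane. As unit vectors (x east, y north, z up), v₁ plunges 23°→N30°W and v₂ plunges 17°→N25°E.
The plane normal is n = v₁ × v₂ ∝ (-0.106, 0.292, 0.721).
Dip δ = arctan(|n_h|/n_z) = arctan(0.311/0.721) = 23.3°.
Dip direction = atan2(-0.106, 0.292) = 340° (azimuth of n's horizontal projection).

true dip 23°, dip direction 340°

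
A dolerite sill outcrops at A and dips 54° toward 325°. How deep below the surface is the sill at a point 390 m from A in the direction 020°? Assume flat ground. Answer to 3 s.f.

The hole lies 55° from the dip direction, so the down-dip offset is 390 × cos 55° = 223.69 m.
Depth = down-dip offset × tan(dip) = 223.69 × tan 54° = 223.69 × 1.3764
Depth = 307.89 m

308 m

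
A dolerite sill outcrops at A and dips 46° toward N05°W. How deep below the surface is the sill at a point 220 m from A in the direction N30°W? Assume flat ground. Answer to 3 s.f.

206 m

The hole lies 25° from the dip direction, so the down-dip offset is 220 × cos 25° = 199.39 m.
Depth = down-dip offset × tan(dip) = 199.39 × tan 46° = 199.39 × 1.0355
Depth = 206.47 m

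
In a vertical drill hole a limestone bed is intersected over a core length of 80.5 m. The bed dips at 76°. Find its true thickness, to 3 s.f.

19.5 m

True thickness t = h · cos(dip) = 80.5 × cos 76°
t = 80.5 × 0.2419 = 19.475 m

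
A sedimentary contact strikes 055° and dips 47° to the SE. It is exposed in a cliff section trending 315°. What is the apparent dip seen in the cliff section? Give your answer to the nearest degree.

The section lies 80° from the strike.
tan α = tan 47° × sin 80° = 1.0724 × 0.9848 = 1.0561
α = arctan(1.0561) = 46.56°

47°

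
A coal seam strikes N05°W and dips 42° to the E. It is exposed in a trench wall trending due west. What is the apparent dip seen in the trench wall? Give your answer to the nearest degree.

Angle between strike (N05°W) and section (due west): β = 85°.
tan(apparent dip) = tan 42° · sin 85° = 0.8970
apparent dip = arctan 0.8970 = 41.89°

42°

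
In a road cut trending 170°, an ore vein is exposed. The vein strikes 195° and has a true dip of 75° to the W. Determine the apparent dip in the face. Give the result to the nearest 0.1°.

The section lies 25° from the strike.
tan(apparent dip) = tan 75° · sin 25° = 1.5772
apparent dip = arctan 1.5772 = 57.62°

57.6°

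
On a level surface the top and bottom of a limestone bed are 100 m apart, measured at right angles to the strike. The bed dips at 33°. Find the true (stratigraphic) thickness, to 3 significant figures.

True thickness t = w · sin(dip) = 100 × sin 33°
t = 100 × 0.5446 = 54.464 m

54.5 m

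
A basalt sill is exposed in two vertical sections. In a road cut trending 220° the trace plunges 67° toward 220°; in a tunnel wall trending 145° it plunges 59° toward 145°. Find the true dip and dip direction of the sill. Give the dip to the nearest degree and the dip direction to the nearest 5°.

The two traces are lines in the plane: v₁ = (sin 220°·cos 67°, cos 220°·cos 67°, −sin 67°), v₂ = (sin 145°·cos 59°, cos 145°·cos 59°, −sin 59°).
The plane normal is n = v₁ × v₂ ∝ (-0.132, -0.487, 0.194).
True dip = arccos(n_z / |n|) = arccos(0.3594) = 68.9°.
The horizontal component of n points toward azimuth atan2(n_x, n_y) = 195°, the dip direction.

true dip 69°, dip direction 195°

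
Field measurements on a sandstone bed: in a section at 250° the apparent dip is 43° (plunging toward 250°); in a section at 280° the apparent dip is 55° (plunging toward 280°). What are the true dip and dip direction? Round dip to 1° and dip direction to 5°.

true dip 57°, dip direction 305°

The two traces are lines in the plane: v₁ = (sin 250°·cos 43°, cos 250°·cos 43°, −sin 43°), v₂ = (sin 280°·cos 55°, cos 280°·cos 55°, −sin 55°).
n = v₁ × v₂ = (-0.273, 0.178, 0.210) (taken with n_z > 0).
Dip δ = arctan(|n_h|/n_z) = arctan(0.326/0.210) = 57.2°.
The horizontal component of n points toward azimuth atan2(n_x, n_y) = 303°, the dip direction.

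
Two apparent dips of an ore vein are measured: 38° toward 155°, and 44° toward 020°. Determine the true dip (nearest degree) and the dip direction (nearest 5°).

true dip 66°, dip direction 085°

Represent each trace as a vector plunging at its apparent dip toward its trend (east-north-up frame): v₁ = (0.333, -0.714, -0.616), v₂ = (0.246, 0.676, -0.695).
Cross product v₁ × v₂ gives the pole to the plane: n ∝ (0.912, 0.080, 0.401).
tan δ = √(n_x²+n_y²)/n_z = 0.916/0.401, so δ = 66.4°.
The horizontal component of n points toward azimuth atan2(n_x, n_y) = 85°, the dip direction.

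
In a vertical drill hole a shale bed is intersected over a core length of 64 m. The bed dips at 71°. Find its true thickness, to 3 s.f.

True thickness t = h · cos(dip) = 64 × cos 71°
t = 64 × 0.3256 = 20.836 m

20.8 m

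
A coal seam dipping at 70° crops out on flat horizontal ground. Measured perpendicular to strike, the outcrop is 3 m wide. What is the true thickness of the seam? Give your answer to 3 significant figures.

True thickness t = w · sin(dip) = 3 × sin 70°
t = 3 × 0.9397 = 2.819 m

2.82 m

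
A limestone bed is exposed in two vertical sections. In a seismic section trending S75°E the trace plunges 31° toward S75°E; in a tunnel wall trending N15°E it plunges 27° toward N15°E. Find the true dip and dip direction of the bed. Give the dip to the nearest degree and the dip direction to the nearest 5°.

true dip 38°, dip direction 065°

Represent each trace as a vector plunging at its apparent dip toward its trend (east-north-up frame): v₁ = (0.828, -0.222, -0.515), v₂ = (0.231, 0.861, -0.454).
The plane normal is n = v₁ × v₂ ∝ (0.544, 0.257, 0.764).
tan δ = √(n_x²+n_y²)/n_z = 0.602/0.764, so δ = 38.2°.
Dip direction = azimuth of (n_x, n_y) = atan2(0.544, 0.257) = 65°.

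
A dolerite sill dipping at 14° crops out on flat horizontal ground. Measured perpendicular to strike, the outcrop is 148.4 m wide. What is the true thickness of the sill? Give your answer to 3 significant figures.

35.9 m

True thickness t = w · sin(dip) = 148.4 × sin 14°
t = 148.4 × 0.2419 = 35.901 m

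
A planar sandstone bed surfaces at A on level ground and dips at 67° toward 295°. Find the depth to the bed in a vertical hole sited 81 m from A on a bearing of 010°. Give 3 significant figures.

49.4 m

The hole lies 75° from the dip direction, so the down-dip offset is 81 × cos 75° = 20.96 m.
Depth = down-dip offset × tan(dip) = 20.96 × tan 67° = 20.96 × 2.3559
Depth = 49.39 m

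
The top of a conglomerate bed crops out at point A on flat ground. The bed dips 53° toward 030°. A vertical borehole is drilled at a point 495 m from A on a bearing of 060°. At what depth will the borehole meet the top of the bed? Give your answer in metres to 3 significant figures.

The hole lies 30° from the dip direction, so the down-dip offset is 495 × cos 30° = 428.68 m.
Depth = down-dip offset × tan(dip) = 428.68 × tan 53° = 428.68 × 1.3270
Depth = 568.88 m

569 m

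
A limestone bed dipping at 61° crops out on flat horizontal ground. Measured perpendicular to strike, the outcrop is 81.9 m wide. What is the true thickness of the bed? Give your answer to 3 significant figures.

71.6 m

True thickness t = w · sin(dip) = 81.9 × sin 61°
t = 81.9 × 0.8746 = 71.631 m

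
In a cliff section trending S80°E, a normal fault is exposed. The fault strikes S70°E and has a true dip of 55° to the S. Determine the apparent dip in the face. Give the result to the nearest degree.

The section lies 10° from the strike.
tan α = tan 55° × sin 10° = 1.4281 × 0.1736 = 0.2480
apparent dip = arctan 0.2480 = 13.93°

14°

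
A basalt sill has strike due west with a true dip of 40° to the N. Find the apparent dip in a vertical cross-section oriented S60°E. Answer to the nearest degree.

Angle between strike (due west) and section (S60°E): β = 30°.
tan(apparent dip) = tan 40° · sin 30° = 0.4195
α = arctan(0.4195) = 22.76°

23°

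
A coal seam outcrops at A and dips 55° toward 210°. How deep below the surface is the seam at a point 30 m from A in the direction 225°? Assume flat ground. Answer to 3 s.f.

The hole lies 15° from the dip direction, so the down-dip offset is 30 × cos 15° = 28.98 m.
Depth = down-dip offset × tan(dip) = 28.98 × tan 55° = 28.98 × 1.4281
Depth = 41.38 m

41.4 m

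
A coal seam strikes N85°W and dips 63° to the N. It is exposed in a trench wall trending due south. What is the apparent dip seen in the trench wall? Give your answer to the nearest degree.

The section lies 85° from the strike.
tan(apparent dip) = tan 63° · sin 85° = 1.9551
α = arctan(1.9551) = 62.91°

63°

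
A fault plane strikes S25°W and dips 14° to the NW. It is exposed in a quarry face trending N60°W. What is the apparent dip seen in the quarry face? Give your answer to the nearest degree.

The section lies 85° from the strike.
tan(apparent dip) = tan 14° · sin 85° = 0.2484
α = arctan(0.2484) = 13.95°

14°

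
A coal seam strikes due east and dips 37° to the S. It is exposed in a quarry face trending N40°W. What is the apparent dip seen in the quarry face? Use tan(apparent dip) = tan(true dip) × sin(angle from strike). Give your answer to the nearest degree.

Angle between strike (due east) and section (N40°W): β = 50°.
tan(apparent dip) = tan 37° · sin 50° = 0.5773
apparent dip = arctan 0.5773 = 30.00°

30°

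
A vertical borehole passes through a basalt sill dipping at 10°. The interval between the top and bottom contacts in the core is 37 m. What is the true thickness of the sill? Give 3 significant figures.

36.4 m

True thickness t = h · cos(dip) = 37 × cos 10°
t = 37 × 0.9848 = 36.438 m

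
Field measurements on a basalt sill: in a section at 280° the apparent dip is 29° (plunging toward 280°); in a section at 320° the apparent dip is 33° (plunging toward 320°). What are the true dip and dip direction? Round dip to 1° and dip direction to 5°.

true dip 33°, dip direction 310°

The two traces are lines in the plane: v₁ = (sin 280°·cos 29°, cos 280°·cos 29°, −sin 29°), v₂ = (sin 320°·cos 33°, cos 320°·cos 33°, −sin 33°).
Cross product v₁ × v₂ gives the pole to the plane: n ∝ (-0.229, 0.208, 0.471).
Dip δ = arctan(|n_h|/n_z) = arctan(0.309/0.471) = 33.2°.
Dip direction = azimuth of (n_x, n_y) = atan2(-0.229, 0.208) = 312°.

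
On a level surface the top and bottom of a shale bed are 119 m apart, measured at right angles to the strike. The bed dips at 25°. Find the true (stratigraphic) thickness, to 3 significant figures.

True thickness t = w · sin(dip) = 119 × sin 25°
t = 119 × 0.4226 = 50.292 m

50.3 m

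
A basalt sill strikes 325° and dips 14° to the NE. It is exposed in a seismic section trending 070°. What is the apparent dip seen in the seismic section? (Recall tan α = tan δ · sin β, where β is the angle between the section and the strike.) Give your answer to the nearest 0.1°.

13.5°

The strike is 325° and the section trends 070°; the acute angle between them is β = 75°.
tan α = tan 14° × sin 75° = 0.2493 × 0.9659 = 0.2408
apparent dip = arctan 0.2408 = 13.54°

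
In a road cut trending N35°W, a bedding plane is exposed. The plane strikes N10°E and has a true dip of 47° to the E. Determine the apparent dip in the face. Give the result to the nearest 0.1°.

The strike is N10°E and the section trends N35°W; the acute angle between them is β = 45°.
tan(apparent dip) = tan 47° · sin 45° = 0.7583
apparent dip = arctan 0.7583 = 37.17°

37.2°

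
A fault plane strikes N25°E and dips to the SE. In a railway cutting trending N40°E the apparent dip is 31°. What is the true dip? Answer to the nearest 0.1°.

66.7°

β = acute angle between strike N25°E and section N40°E = 15°.
tan δ = tan α / sin β = tan 31° / sin 15° = 0.6009 / 0.2588 = 2.3215
true dip = arctan 2.3215 = 66.70°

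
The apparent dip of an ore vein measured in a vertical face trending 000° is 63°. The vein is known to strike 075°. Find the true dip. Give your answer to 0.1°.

63.8°

β = acute angle between strike 075° and section 000° = 75°.
tan δ = tan α / sin β = tan 63° / sin 75° = 1.9626 / 0.9659 = 2.0318
δ = arctan(2.0318) = 63.80°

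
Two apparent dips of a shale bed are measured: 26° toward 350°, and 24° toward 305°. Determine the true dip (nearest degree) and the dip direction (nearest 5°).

Represent each trace as a vector plunging at its apparent dip toward its trend (east-north-up frame): v₁ = (-0.156, 0.885, -0.438), v₂ = (-0.748, 0.524, -0.407).
Cross product v₁ × v₂ gives the pole to the plane: n ∝ (-0.130, 0.265, 0.581).
Dip δ = arctan(|n_h|/n_z) = arctan(0.295/0.581) = 26.9°.
The horizontal component of n points toward azimuth atan2(n_x, n_y) = 334°, the dip direction.

true dip 27°, dip direction 335°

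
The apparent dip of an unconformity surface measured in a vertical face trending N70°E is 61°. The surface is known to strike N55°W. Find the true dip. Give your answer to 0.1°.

65.6°

The section is 55° from the strike.
tan δ = tan α / sin β = tan 61° / sin 55° = 1.8040 / 0.8192 = 2.2023
δ = arctan(2.2023) = 65.58°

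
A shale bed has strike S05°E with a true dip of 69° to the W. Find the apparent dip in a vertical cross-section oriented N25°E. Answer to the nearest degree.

52°

The strike is S05°E and the section trends N25°E; the acute angle between them is β = 30°.
tan α = tan 69° × sin 30° = 2.6051 × 0.5000 = 1.3025
apparent dip = arctan 1.3025 = 52.49°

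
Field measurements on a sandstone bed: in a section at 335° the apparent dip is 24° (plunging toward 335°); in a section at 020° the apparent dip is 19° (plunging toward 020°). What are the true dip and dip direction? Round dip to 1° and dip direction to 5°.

Represent each trace as a vector plunging at its apparent dip toward its trend (east-north-up frame): v₁ = (-0.386, 0.828, -0.407), v₂ = (0.323, 0.888, -0.326).
Cross product v₁ × v₂ gives the pole to the plane: n ∝ (-0.092, 0.257, 0.611).
True dip = arccos(n_z / |n|) = arccos(0.9129) = 24.1°.
The horizontal component of n points toward azimuth atan2(n_x, n_y) = 340°, the dip direction.

true dip 24°, dip direction 340°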